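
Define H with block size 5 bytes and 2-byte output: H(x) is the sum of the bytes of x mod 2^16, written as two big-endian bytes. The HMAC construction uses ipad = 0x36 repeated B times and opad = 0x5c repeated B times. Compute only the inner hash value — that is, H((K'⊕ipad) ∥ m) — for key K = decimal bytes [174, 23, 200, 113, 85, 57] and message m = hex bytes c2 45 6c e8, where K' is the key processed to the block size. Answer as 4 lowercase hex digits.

03eb

Key decimal bytes [174, 23, 200, 113, 85, 57] = ae 17 c8 71 55 39 is 6 bytes > B = 5, so hash it first: H(key) = 02 8c, then zero-pad to 5 bytes: K' = 02 8c 00 00 00.
K' ⊕ ipad = 34 ba 36 36 36.
Inner input = 34 ba 36 36 36 ∥ c2 45 6c e8.
Inner hash: sum = 52+186+54+54+54+194+69+108+232 = 1003 → 03 eb.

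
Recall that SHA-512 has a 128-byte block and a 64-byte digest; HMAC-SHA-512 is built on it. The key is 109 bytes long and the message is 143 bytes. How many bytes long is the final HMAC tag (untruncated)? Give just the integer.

The tag is one SHA-512 digest: 64 bytes.

64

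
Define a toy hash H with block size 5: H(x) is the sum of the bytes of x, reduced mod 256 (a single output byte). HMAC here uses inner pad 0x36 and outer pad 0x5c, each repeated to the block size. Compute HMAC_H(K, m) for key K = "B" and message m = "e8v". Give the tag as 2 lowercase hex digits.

ed

Key "B" = 42 is 1 byte ≤ B = 5; zero-pad to 5 bytes: K' = 42 00 00 00 00.
K' ⊕ ipad = 74 36 36 36 36.  K' ⊕ opad = 1e 5c 5c 5c 5c.
Inner input = (K'⊕ipad) ∥ m = 74 36 36 36 36 ∥ 65 38 76.
Inner hash: sum = 116+54+54+54+54+101+56+118 = 607; mod 256 = 95 → 5f.
Outer input = (K'⊕opad) ∥ inner = 1e 5c 5c 5c 5c ∥ 5f.
Outer hash (tag): sum = 30+92+92+92+92+95 = 493; mod 256 = 237 → ed.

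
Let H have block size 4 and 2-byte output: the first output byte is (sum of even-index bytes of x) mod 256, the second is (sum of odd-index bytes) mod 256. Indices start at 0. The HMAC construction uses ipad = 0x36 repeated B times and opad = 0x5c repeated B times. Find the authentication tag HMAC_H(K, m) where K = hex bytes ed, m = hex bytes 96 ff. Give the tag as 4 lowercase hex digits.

b423

Key hex bytes ed is 1 byte ≤ B = 4; zero-pad to 4 bytes: K' = ed 00 00 00.
K' ⊕ ipad = db 36 36 36.  K' ⊕ opad = b1 5c 5c 5c.
Inner input = (K'⊕ipad) ∥ m = db 36 36 36 ∥ 96 ff.
Inner hash: even-index sum = 423 mod 256 = 167; odd-index sum = 363 mod 256 = 107 → a7 6b.
Outer input = (K'⊕opad) ∥ inner = b1 5c 5c 5c ∥ a7 6b.
Outer hash (tag): even-index sum = 436 mod 256 = 180; odd-index sum = 291 mod 256 = 35 → b4 23.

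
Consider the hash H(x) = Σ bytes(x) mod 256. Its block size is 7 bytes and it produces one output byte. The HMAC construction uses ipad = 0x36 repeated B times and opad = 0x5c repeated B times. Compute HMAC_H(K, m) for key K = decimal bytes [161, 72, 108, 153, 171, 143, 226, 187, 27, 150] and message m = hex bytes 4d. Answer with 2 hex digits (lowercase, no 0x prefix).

23

Key decimal bytes [161, 72, 108, 153, 171, 143, 226, 187, 27, 150] = a1 48 6c 99 ab 8f e2 bb 1b 96 is 10 bytes > B = 7, so hash it first: H(key) = 76, then zero-pad to 7 bytes: K' = 76 00 00 00 00 00 00.
K' ⊕ ipad = 40 36 36 36 36 36 36.  K' ⊕ opad = 2a 5c 5c 5c 5c 5c 5c.
Inner input = (K'⊕ipad) ∥ m = 40 36 36 36 36 36 36 ∥ 4d.
Inner hash: sum = 64+54+54+54+54+54+54+77 = 465; mod 256 = 209 → d1.
Outer input = (K'⊕opad) ∥ inner = 2a 5c 5c 5c 5c 5c 5c ∥ d1.
Outer hash (tag): sum = 42+92+92+92+92+92+92+209 = 803; mod 256 = 35 → 23.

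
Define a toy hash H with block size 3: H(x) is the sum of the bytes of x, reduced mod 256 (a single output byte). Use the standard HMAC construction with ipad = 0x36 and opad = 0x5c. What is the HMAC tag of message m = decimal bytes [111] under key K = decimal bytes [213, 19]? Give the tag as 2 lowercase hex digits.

Key decimal bytes [213, 19] = d5 13 is 2 bytes ≤ B = 3; zero-pad to 3 bytes: K' = d5 13 00.
K' ⊕ ipad = e3 25 36.  K' ⊕ opad = 89 4f 5c.
Inner input = (K'⊕ipad) ∥ m = e3 25 36 ∥ 6f.
Inner hash: sum = 227+37+54+111 = 429; mod 256 = 173 → ad.
Outer input = (K'⊕opad) ∥ inner = 89 4f 5c ∥ ad.
Outer hash (tag): sum = 137+79+92+173 = 481; mod 256 = 225 → e1.

e1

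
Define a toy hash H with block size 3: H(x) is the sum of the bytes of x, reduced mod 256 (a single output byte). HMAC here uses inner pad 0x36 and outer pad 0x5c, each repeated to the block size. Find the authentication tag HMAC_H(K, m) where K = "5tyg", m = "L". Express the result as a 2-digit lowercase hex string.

Key "5tyg" = 35 74 79 67 is 4 bytes > B = 3, so hash it first: H(key) = 89, then zero-pad to 3 bytes: K' = 89 00 00.
K' ⊕ ipad = bf 36 36.  K' ⊕ opad = d5 5c 5c.
Inner input = (K'⊕ipad) ∥ m = bf 36 36 ∥ 4c.
Inner hash: sum = 191+54+54+76 = 375; mod 256 = 119 → 77.
Outer input = (K'⊕opad) ∥ inner = d5 5c 5c ∥ 77.
Outer hash (tag): sum = 213+92+92+119 = 516; mod 256 = 4 → 04.

04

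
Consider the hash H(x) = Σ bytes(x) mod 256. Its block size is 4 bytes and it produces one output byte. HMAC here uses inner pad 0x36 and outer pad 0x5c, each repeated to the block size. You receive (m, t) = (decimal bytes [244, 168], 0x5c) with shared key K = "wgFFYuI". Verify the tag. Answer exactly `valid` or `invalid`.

Key "wgFFYuI" = 77 67 46 46 59 75 49 is 7 bytes > B = 4, so hash it first: H(key) = 81, then zero-pad to 4 bytes: K' = 81 00 00 00.
K' ⊕ ipad = b7 36 36 36; K' ⊕ opad = dd 5c 5c 5c.
Inner hash: sum = 183+54+54+54+244+168 = 757; mod 256 = 245 → f5.
Outer hash (recomputed tag): sum = 221+92+92+92+245 = 742; mod 256 = 230 → e6.
Recomputed tag = e6; claimed = 5c → mismatch.

invalid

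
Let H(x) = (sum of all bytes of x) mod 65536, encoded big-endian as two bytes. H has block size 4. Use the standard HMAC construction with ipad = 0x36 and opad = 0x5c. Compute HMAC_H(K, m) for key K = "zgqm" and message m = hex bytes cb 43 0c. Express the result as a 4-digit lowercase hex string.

Key "zgqm" = 7a 67 71 6d is exactly B = 4 bytes: K' = 7a 67 71 6d.
K' ⊕ ipad = 4c 51 47 5b.  K' ⊕ opad = 26 3b 2d 31.
Inner input = (K'⊕ipad) ∥ m = 4c 51 47 5b ∥ cb 43 0c.
Inner hash: sum = 76+81+71+91+203+67+12 = 601 → 02 59.
Outer input = (K'⊕opad) ∥ inner = 26 3b 2d 31 ∥ 02 59.
Outer hash (tag): sum = 38+59+45+49+2+89 = 282 → 01 1a.

011a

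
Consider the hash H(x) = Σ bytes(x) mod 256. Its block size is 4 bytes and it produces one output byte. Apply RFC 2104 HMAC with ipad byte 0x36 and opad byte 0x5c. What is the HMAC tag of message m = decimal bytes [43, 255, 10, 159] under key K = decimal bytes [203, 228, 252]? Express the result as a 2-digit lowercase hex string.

Key decimal bytes [203, 228, 252] = cb e4 fc is 3 bytes ≤ B = 4; zero-pad to 4 bytes: K' = cb e4 fc 00.
K' ⊕ ipad = fd d2 ca 36.  K' ⊕ opad = 97 b8 a0 5c.
Inner input = (K'⊕ipad) ∥ m = fd d2 ca 36 ∥ 2b ff 0a 9f.
Inner hash: sum = 253+210+202+54+43+255+10+159 = 1186; mod 256 = 162 → a2.
Outer input = (K'⊕opad) ∥ inner = 97 b8 a0 5c ∥ a2.
Outer hash (tag): sum = 151+184+160+92+162 = 749; mod 256 = 237 → ed.

ed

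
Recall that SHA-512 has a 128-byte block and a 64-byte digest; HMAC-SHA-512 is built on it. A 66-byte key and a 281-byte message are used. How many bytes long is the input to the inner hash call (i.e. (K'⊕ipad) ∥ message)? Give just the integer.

409

Key is 66 ≤ 128 bytes, zero-padded: |K'| = 128.
Inner input = (K'⊕ipad) ∥ m → 128 + 281 = 409 bytes.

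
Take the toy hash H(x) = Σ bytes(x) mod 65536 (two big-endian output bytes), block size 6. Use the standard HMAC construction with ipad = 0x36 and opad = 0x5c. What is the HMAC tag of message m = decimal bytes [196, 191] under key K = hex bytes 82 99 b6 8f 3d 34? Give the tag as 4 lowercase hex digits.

0459

Key hex bytes 82 99 b6 8f 3d 34 is exactly B = 6 bytes: K' = 82 99 b6 8f 3d 34.
K' ⊕ ipad = b4 af 80 b9 0b 02.  K' ⊕ opad = de c5 ea d3 61 68.
Inner input = (K'⊕ipad) ∥ m = b4 af 80 b9 0b 02 ∥ c4 bf.
Inner hash: sum = 180+175+128+185+11+2+196+191 = 1068 → 04 2c.
Outer input = (K'⊕opad) ∥ inner = de c5 ea d3 61 68 ∥ 04 2c.
Outer hash (tag): sum = 222+197+234+211+97+104+4+44 = 1113 → 04 59.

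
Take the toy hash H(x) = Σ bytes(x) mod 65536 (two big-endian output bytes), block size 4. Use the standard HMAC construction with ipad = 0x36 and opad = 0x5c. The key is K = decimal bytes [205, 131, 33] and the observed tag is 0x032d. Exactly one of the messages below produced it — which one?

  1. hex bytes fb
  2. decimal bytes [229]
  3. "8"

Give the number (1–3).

Key decimal bytes [205, 131, 33] = cd 83 21 is 3 bytes ≤ B = 4; zero-pad to 4 bytes: K' = cd 83 21 00.
K' ⊕ ipad = fb b5 17 36; K' ⊕ opad = 91 df 7d 5c.
m1: inner = H(fb b5 17 36 fb) = 02 f8; tag = H(91 df 7d 5c 02 f8) = 0343
m2: inner = H(fb b5 17 36 e5) = 02 e2; tag = H(91 df 7d 5c 02 e2) = 032d ← matches
m3: inner = H(fb b5 17 36 38) = 02 35; tag = H(91 df 7d 5c 02 35) = 0280

2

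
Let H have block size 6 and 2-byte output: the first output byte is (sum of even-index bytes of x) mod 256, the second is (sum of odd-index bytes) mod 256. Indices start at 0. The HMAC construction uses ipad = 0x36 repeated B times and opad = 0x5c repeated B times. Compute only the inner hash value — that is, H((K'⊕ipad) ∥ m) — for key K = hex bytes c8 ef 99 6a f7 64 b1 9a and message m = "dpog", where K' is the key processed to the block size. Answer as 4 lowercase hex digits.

7ea4

Key hex bytes c8 ef 99 6a f7 64 b1 9a is 8 bytes > B = 6, so hash it first: H(key) = 09 57, then zero-pad to 6 bytes: K' = 09 57 00 00 00 00.
K' ⊕ ipad = 3f 61 36 36 36 36.
Inner input = 3f 61 36 36 36 36 ∥ 64 70 6f 67.
Inner hash: even-index sum = 382 mod 256 = 126; odd-index sum = 420 mod 256 = 164 → 7e a4.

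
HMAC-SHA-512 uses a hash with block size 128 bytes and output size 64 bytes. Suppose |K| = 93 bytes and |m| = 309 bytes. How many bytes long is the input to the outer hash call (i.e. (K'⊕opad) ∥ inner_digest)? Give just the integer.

192

Key is 93 ≤ 128 bytes, zero-padded: |K'| = 128.
Outer input = (K'⊕opad) ∥ H(inner) → 128 + 64 = 192 bytes.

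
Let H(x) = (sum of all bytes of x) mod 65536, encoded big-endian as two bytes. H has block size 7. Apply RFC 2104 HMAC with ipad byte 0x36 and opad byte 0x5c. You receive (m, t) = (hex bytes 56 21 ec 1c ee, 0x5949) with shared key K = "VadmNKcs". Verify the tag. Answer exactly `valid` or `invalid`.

Key "VadmNKcs" = 56 61 64 6d 4e 4b 63 73 is 8 bytes > B = 7, so hash it first: H(key) = 02 f7, then zero-pad to 7 bytes: K' = 02 f7 00 00 00 00 00.
K' ⊕ ipad = 34 c1 36 36 36 36 36; K' ⊕ opad = 5e ab 5c 5c 5c 5c 5c.
Inner hash: sum = 52+193+54+54+54+54+54+86+33+236+28+238 = 1136 → 04 70.
Outer hash (recomputed tag): sum = 94+171+92+92+92+92+92+4+112 = 841 → 03 49.
Recomputed tag = 0349; claimed = 5949 → mismatch.

invalid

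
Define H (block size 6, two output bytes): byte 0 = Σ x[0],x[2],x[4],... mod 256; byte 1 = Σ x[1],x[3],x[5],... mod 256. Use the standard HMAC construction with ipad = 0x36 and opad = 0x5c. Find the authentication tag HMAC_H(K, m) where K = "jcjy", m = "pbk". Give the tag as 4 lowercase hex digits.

Key "jcjy" = 6a 63 6a 79 is 4 bytes ≤ B = 6; zero-pad to 6 bytes: K' = 6a 63 6a 79 00 00.
K' ⊕ ipad = 5c 55 5c 4f 36 36.  K' ⊕ opad = 36 3f 36 25 5c 5c.
Inner input = (K'⊕ipad) ∥ m = 5c 55 5c 4f 36 36 ∥ 70 62 6b.
Inner hash: even-index sum = 457 mod 256 = 201; odd-index sum = 316 mod 256 = 60 → c9 3c.
Outer input = (K'⊕opad) ∥ inner = 36 3f 36 25 5c 5c ∥ c9 3c.
Outer hash (tag): even-index sum = 401 mod 256 = 145; odd-index sum = 252 mod 256 = 252 → 91 fc.

91fc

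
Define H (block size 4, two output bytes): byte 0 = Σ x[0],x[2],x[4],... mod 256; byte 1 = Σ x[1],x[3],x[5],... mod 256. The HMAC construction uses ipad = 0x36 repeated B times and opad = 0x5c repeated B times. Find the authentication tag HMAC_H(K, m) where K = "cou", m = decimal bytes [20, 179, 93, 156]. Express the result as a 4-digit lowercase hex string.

Key "cou" = 63 6f 75 is 3 bytes ≤ B = 4; zero-pad to 4 bytes: K' = 63 6f 75 00.
K' ⊕ ipad = 55 59 43 36.  K' ⊕ opad = 3f 33 29 5c.
Inner input = (K'⊕ipad) ∥ m = 55 59 43 36 ∥ 14 b3 5d 9c.
Inner hash: even-index sum = 265 mod 256 = 9; odd-index sum = 478 mod 256 = 222 → 09 de.
Outer input = (K'⊕opad) ∥ inner = 3f 33 29 5c ∥ 09 de.
Outer hash (tag): even-index sum = 113 mod 256 = 113; odd-index sum = 365 mod 256 = 109 → 71 6d.

716d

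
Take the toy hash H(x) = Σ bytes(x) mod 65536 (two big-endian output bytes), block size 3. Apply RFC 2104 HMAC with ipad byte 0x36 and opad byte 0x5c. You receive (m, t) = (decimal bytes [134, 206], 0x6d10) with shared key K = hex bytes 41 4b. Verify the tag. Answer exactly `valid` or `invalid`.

invalid

Key hex bytes 41 4b is 2 bytes ≤ B = 3; zero-pad to 3 bytes: K' = 41 4b 00.
K' ⊕ ipad = 77 7d 36; K' ⊕ opad = 1d 17 5c.
Inner hash: sum = 119+125+54+134+206 = 638 → 02 7e.
Outer hash (recomputed tag): sum = 29+23+92+2+126 = 272 → 01 10.
Recomputed tag = 0110; claimed = 6d10 → mismatch.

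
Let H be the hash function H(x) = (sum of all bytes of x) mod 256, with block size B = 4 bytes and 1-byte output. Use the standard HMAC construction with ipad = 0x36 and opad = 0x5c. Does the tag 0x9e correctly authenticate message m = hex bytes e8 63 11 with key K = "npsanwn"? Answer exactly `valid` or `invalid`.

valid

Key "npsanwn" = 6e 70 73 61 6e 77 6e is 7 bytes > B = 4, so hash it first: H(key) = 05, then zero-pad to 4 bytes: K' = 05 00 00 00.
K' ⊕ ipad = 33 36 36 36; K' ⊕ opad = 59 5c 5c 5c.
Inner hash: sum = 51+54+54+54+232+99+17 = 561; mod 256 = 49 → 31.
Outer hash (recomputed tag): sum = 89+92+92+92+49 = 414; mod 256 = 158 → 9e.
Recomputed tag = 9e; claimed = 9e → match.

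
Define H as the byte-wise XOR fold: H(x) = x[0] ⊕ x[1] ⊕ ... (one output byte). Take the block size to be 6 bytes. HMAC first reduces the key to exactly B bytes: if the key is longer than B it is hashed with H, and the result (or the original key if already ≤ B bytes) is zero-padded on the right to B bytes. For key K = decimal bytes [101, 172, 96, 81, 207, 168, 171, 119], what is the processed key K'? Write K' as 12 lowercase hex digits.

430000000000

|K| = 8 > B = 6, so first hash the key.
H(K): XOR 65⊕ac⊕60⊕51⊕cf⊕a8⊕ab⊕77 = 43.
Zero-pad H(K) = 43 to 6 bytes: K' = 43 00 00 00 00 00.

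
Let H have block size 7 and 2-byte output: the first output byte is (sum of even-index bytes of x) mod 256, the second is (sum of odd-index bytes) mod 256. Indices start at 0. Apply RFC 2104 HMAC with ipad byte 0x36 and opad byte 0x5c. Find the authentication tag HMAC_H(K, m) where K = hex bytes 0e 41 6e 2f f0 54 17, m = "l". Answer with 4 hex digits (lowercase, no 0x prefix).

d90f

Key hex bytes 0e 41 6e 2f f0 54 17 is exactly B = 7 bytes: K' = 0e 41 6e 2f f0 54 17.
K' ⊕ ipad = 38 77 58 19 c6 62 21.  K' ⊕ opad = 52 1d 32 73 ac 08 4b.
Inner input = (K'⊕ipad) ∥ m = 38 77 58 19 c6 62 21 ∥ 6c.
Inner hash: even-index sum = 375 mod 256 = 119; odd-index sum = 350 mod 256 = 94 → 77 5e.
Outer input = (K'⊕opad) ∥ inner = 52 1d 32 73 ac 08 4b ∥ 77 5e.
Outer hash (tag): even-index sum = 473 mod 256 = 217; odd-index sum = 271 mod 256 = 15 → d9 0f.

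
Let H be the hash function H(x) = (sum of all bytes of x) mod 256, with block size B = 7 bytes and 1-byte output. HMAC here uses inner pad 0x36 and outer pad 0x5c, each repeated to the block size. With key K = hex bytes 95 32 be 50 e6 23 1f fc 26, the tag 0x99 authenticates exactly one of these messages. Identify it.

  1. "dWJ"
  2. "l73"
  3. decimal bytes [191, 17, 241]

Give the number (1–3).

3

Key hex bytes 95 32 be 50 e6 23 1f fc 26 is 9 bytes > B = 7, so hash it first: H(key) = 1f, then zero-pad to 7 bytes: K' = 1f 00 00 00 00 00 00.
K' ⊕ ipad = 29 36 36 36 36 36 36; K' ⊕ opad = 43 5c 5c 5c 5c 5c 5c.
m1: inner = H(29 36 36 36 36 36 36 64 57 4a) = 72; tag = H(43 5c 5c 5c 5c 5c 5c 72) = dd
m2: inner = H(29 36 36 36 36 36 36 6c 37 33) = 43; tag = H(43 5c 5c 5c 5c 5c 5c 43) = ae
m3: inner = H(29 36 36 36 36 36 36 bf 11 f1) = 2e; tag = H(43 5c 5c 5c 5c 5c 5c 2e) = 99 ← matches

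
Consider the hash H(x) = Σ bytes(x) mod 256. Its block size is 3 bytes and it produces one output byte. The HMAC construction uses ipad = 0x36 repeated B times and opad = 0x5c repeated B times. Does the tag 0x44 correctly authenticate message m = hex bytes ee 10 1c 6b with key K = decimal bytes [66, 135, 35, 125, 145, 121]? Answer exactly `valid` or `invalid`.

invalid

Key decimal bytes [66, 135, 35, 125, 145, 121] = 42 87 23 7d 91 79 is 6 bytes > B = 3, so hash it first: H(key) = 73, then zero-pad to 3 bytes: K' = 73 00 00.
K' ⊕ ipad = 45 36 36; K' ⊕ opad = 2f 5c 5c.
Inner hash: sum = 69+54+54+238+16+28+107 = 566; mod 256 = 54 → 36.
Outer hash (recomputed tag): sum = 47+92+92+54 = 285; mod 256 = 29 → 1d.
Recomputed tag = 1d; claimed = 44 → mismatch.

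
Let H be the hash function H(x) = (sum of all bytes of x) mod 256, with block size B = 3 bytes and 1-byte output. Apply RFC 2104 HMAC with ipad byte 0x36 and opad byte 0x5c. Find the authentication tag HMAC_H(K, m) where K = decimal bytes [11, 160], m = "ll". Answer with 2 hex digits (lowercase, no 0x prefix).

90

Key decimal bytes [11, 160] = 0b a0 is 2 bytes ≤ B = 3; zero-pad to 3 bytes: K' = 0b a0 00.
K' ⊕ ipad = 3d 96 36.  K' ⊕ opad = 57 fc 5c.
Inner input = (K'⊕ipad) ∥ m = 3d 96 36 ∥ 6c 6c.
Inner hash: sum = 61+150+54+108+108 = 481; mod 256 = 225 → e1.
Outer input = (K'⊕opad) ∥ inner = 57 fc 5c ∥ e1.
Outer hash (tag): sum = 87+252+92+225 = 656; mod 256 = 144 → 90.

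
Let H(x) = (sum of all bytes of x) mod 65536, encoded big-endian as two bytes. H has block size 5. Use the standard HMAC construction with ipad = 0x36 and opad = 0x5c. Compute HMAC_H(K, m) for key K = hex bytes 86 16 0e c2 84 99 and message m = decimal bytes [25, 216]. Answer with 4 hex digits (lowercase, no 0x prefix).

02cf

Key hex bytes 86 16 0e c2 84 99 is 6 bytes > B = 5, so hash it first: H(key) = 02 89, then zero-pad to 5 bytes: K' = 02 89 00 00 00.
K' ⊕ ipad = 34 bf 36 36 36.  K' ⊕ opad = 5e d5 5c 5c 5c.
Inner input = (K'⊕ipad) ∥ m = 34 bf 36 36 36 ∥ 19 d8.
Inner hash: sum = 52+191+54+54+54+25+216 = 646 → 02 86.
Outer input = (K'⊕opad) ∥ inner = 5e d5 5c 5c 5c ∥ 02 86.
Outer hash (tag): sum = 94+213+92+92+92+2+134 = 719 → 02 cf.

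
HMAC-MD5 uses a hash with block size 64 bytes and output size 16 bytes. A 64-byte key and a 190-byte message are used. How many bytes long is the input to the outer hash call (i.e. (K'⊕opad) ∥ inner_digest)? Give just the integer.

80

Key is 64 ≤ 64 bytes, zero-padded: |K'| = 64.
Outer input = (K'⊕opad) ∥ H(inner) → 64 + 16 = 80 bytes.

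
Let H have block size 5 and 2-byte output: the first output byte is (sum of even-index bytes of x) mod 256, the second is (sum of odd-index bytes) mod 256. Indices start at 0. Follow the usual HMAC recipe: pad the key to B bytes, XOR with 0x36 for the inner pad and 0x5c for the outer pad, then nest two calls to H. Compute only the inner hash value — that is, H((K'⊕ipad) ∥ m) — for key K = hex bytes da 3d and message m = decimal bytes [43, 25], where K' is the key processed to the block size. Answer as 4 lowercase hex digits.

Key hex bytes da 3d is 2 bytes ≤ B = 5; zero-pad to 5 bytes: K' = da 3d 00 00 00.
K' ⊕ ipad = ec 0b 36 36 36.
Inner input = ec 0b 36 36 36 ∥ 2b 19.
Inner hash: even-index sum = 369 mod 256 = 113; odd-index sum = 108 mod 256 = 108 → 71 6c.

716c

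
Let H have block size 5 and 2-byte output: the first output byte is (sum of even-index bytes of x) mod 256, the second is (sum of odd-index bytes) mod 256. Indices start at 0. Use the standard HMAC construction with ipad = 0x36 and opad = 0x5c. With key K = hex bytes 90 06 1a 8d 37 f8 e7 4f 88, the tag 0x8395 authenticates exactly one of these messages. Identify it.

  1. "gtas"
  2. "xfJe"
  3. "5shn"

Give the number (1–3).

3

Key hex bytes 90 06 1a 8d 37 f8 e7 4f 88 is 9 bytes > B = 5, so hash it first: H(key) = 50 da, then zero-pad to 5 bytes: K' = 50 da 00 00 00.
K' ⊕ ipad = 66 ec 36 36 36; K' ⊕ opad = 0c 86 5c 5c 5c.
m1: inner = H(66 ec 36 36 36 67 74 61 73) = b9 ea; tag = H(0c 86 5c 5c 5c b9 ea) = ae9b
m2: inner = H(66 ec 36 36 36 78 66 4a 65) = 9d e4; tag = H(0c 86 5c 5c 5c 9d e4) = a87f
m3: inner = H(66 ec 36 36 36 35 73 68 6e) = b3 bf; tag = H(0c 86 5c 5c 5c b3 bf) = 8395 ← matches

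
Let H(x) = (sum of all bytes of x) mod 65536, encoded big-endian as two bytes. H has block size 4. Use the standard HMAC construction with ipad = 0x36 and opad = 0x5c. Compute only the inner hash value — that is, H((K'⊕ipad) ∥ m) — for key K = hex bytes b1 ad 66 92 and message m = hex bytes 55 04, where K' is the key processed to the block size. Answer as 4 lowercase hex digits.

026f

Key hex bytes b1 ad 66 92 is exactly B = 4 bytes: K' = b1 ad 66 92.
K' ⊕ ipad = 87 9b 50 a4.
Inner input = 87 9b 50 a4 ∥ 55 04.
Inner hash: sum = 135+155+80+164+85+4 = 623 → 02 6f.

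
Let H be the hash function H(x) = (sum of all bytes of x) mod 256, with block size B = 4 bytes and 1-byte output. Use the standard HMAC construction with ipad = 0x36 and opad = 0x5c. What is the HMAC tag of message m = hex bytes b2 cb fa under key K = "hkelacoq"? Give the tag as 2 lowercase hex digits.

Key "hkelacoq" = 68 6b 65 6c 61 63 6f 71 is 8 bytes > B = 4, so hash it first: H(key) = 48, then zero-pad to 4 bytes: K' = 48 00 00 00.
K' ⊕ ipad = 7e 36 36 36.  K' ⊕ opad = 14 5c 5c 5c.
Inner input = (K'⊕ipad) ∥ m = 7e 36 36 36 ∥ b2 cb fa.
Inner hash: sum = 126+54+54+54+178+203+250 = 919; mod 256 = 151 → 97.
Outer input = (K'⊕opad) ∥ inner = 14 5c 5c 5c ∥ 97.
Outer hash (tag): sum = 20+92+92+92+151 = 447; mod 256 = 191 → bf.

bf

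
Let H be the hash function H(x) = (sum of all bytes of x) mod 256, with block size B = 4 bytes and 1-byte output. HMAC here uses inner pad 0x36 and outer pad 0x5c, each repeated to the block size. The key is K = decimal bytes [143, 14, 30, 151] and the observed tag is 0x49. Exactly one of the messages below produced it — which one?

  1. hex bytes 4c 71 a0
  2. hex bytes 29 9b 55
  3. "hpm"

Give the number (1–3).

1

Key decimal bytes [143, 14, 30, 151] = 8f 0e 1e 97 is exactly B = 4 bytes: K' = 8f 0e 1e 97.
K' ⊕ ipad = b9 38 28 a1; K' ⊕ opad = d3 52 42 cb.
m1: inner = H(b9 38 28 a1 4c 71 a0) = 17; tag = H(d3 52 42 cb 17) = 49 ← matches
m2: inner = H(b9 38 28 a1 29 9b 55) = d3; tag = H(d3 52 42 cb d3) = 05
m3: inner = H(b9 38 28 a1 68 70 6d) = ff; tag = H(d3 52 42 cb ff) = 31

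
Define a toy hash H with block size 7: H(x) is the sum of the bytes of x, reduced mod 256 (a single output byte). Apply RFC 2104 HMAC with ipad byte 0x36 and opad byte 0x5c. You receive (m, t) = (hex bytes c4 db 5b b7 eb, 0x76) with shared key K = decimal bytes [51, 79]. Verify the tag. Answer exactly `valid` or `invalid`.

Key decimal bytes [51, 79] = 33 4f is 2 bytes ≤ B = 7; zero-pad to 7 bytes: K' = 33 4f 00 00 00 00 00.
K' ⊕ ipad = 05 79 36 36 36 36 36; K' ⊕ opad = 6f 13 5c 5c 5c 5c 5c.
Inner hash: sum = 5+121+54+54+54+54+54+196+219+91+183+235 = 1320; mod 256 = 40 → 28.
Outer hash (recomputed tag): sum = 111+19+92+92+92+92+92+40 = 630; mod 256 = 118 → 76.
Recomputed tag = 76; claimed = 76 → match.

valid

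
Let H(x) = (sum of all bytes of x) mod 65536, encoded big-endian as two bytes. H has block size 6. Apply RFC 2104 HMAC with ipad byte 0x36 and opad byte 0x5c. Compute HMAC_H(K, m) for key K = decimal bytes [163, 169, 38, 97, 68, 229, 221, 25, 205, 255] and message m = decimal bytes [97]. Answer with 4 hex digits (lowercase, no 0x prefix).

Key decimal bytes [163, 169, 38, 97, 68, 229, 221, 25, 205, 255] = a3 a9 26 61 44 e5 dd 19 cd ff is 10 bytes > B = 6, so hash it first: H(key) = 05 be, then zero-pad to 6 bytes: K' = 05 be 00 00 00 00.
K' ⊕ ipad = 33 88 36 36 36 36.  K' ⊕ opad = 59 e2 5c 5c 5c 5c.
Inner input = (K'⊕ipad) ∥ m = 33 88 36 36 36 36 ∥ 61.
Inner hash: sum = 51+136+54+54+54+54+97 = 500 → 01 f4.
Outer input = (K'⊕opad) ∥ inner = 59 e2 5c 5c 5c 5c ∥ 01 f4.
Outer hash (tag): sum = 89+226+92+92+92+92+1+244 = 928 → 03 a0.

03a0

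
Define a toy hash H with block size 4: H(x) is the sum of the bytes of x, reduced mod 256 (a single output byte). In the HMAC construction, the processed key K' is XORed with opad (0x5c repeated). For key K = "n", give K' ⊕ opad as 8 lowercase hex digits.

Key "n" = 6e is 1 byte ≤ B = 4; zero-pad to 4 bytes: K' = 6e 00 00 00.
XOR each byte with 0x5c: 6e⊕5c=32, 00⊕5c=5c, 00⊕5c=5c, 00⊕5c=5c.

325c5c5c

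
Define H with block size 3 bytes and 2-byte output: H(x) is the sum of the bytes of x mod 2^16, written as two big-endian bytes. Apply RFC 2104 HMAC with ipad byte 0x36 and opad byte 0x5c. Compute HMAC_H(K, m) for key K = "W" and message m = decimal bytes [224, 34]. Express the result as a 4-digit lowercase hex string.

0193

Key "W" = 57 is 1 byte ≤ B = 3; zero-pad to 3 bytes: K' = 57 00 00.
K' ⊕ ipad = 61 36 36.  K' ⊕ opad = 0b 5c 5c.
Inner input = (K'⊕ipad) ∥ m = 61 36 36 ∥ e0 22.
Inner hash: sum = 97+54+54+224+34 = 463 → 01 cf.
Outer input = (K'⊕opad) ∥ inner = 0b 5c 5c ∥ 01 cf.
Outer hash (tag): sum = 11+92+92+1+207 = 403 → 01 93.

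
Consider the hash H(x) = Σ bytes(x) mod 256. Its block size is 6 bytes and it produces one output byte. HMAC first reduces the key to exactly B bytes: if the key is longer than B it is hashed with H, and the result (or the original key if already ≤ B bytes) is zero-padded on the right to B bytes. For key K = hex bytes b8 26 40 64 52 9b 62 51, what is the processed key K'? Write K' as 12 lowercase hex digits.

|K| = 8 > B = 6, so first hash the key.
H(K): sum = 184+38+64+100+82+155+98+81 = 802; mod 256 = 34 → 22.
Zero-pad H(K) = 22 to 6 bytes: K' = 22 00 00 00 00 00.

220000000000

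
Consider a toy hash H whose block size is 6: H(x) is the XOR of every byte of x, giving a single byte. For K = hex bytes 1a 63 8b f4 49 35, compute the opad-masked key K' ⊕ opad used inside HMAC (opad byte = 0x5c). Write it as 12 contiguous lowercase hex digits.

463fd7a81569

Key hex bytes 1a 63 8b f4 49 35 is exactly B = 6 bytes: K' = 1a 63 8b f4 49 35.
XOR each byte with 0x5c: 1a⊕5c=46, 63⊕5c=3f, 8b⊕5c=d7, f4⊕5c=a8, 49⊕5c=15, 35⊕5c=69.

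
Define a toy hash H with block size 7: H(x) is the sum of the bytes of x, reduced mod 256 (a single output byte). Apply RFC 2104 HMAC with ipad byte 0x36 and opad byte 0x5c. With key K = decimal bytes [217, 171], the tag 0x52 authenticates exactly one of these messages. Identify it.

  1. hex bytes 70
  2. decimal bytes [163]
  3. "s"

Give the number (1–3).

1

Key decimal bytes [217, 171] = d9 ab is 2 bytes ≤ B = 7; zero-pad to 7 bytes: K' = d9 ab 00 00 00 00 00.
K' ⊕ ipad = ef 9d 36 36 36 36 36; K' ⊕ opad = 85 f7 5c 5c 5c 5c 5c.
m1: inner = H(ef 9d 36 36 36 36 36 70) = 0a; tag = H(85 f7 5c 5c 5c 5c 5c 0a) = 52 ← matches
m2: inner = H(ef 9d 36 36 36 36 36 a3) = 3d; tag = H(85 f7 5c 5c 5c 5c 5c 3d) = 85
m3: inner = H(ef 9d 36 36 36 36 36 73) = 0d; tag = H(85 f7 5c 5c 5c 5c 5c 0d) = 55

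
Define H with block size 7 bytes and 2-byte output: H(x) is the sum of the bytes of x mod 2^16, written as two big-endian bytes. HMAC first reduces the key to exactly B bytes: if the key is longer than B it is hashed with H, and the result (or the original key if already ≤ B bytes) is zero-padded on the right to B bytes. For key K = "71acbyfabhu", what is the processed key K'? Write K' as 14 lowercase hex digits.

|K| = 11 > B = 7, so first hash the key.
H(K): sum = 55+49+97+99+98+121+102+97+98+104+117 = 1037 → 04 0d.
Zero-pad H(K) = 04 0d to 7 bytes: K' = 04 0d 00 00 00 00 00.

040d0000000000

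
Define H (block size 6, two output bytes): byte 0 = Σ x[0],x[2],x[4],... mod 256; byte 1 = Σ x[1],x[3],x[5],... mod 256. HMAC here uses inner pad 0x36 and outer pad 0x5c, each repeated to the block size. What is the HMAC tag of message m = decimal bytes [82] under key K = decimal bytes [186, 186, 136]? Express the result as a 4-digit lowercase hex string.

e896

Key decimal bytes [186, 186, 136] = ba ba 88 is 3 bytes ≤ B = 6; zero-pad to 6 bytes: K' = ba ba 88 00 00 00.
K' ⊕ ipad = 8c 8c be 36 36 36.  K' ⊕ opad = e6 e6 d4 5c 5c 5c.
Inner input = (K'⊕ipad) ∥ m = 8c 8c be 36 36 36 ∥ 52.
Inner hash: even-index sum = 466 mod 256 = 210; odd-index sum = 248 mod 256 = 248 → d2 f8.
Outer input = (K'⊕opad) ∥ inner = e6 e6 d4 5c 5c 5c ∥ d2 f8.
Outer hash (tag): even-index sum = 744 mod 256 = 232; odd-index sum = 662 mod 256 = 150 → e8 96.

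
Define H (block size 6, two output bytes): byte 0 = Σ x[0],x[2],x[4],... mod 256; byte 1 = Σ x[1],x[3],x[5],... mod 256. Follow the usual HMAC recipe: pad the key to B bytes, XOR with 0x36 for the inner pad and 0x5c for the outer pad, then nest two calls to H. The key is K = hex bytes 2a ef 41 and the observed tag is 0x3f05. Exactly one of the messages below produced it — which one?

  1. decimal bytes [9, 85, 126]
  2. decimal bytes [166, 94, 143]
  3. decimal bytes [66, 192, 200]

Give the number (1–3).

Key hex bytes 2a ef 41 is 3 bytes ≤ B = 6; zero-pad to 6 bytes: K' = 2a ef 41 00 00 00.
K' ⊕ ipad = 1c d9 77 36 36 36; K' ⊕ opad = 76 b3 1d 5c 5c 5c.
m1: inner = H(1c d9 77 36 36 36 09 55 7e) = 50 9a; tag = H(76 b3 1d 5c 5c 5c 50 9a) = 3f05 ← matches
m2: inner = H(1c d9 77 36 36 36 a6 5e 8f) = fe a3; tag = H(76 b3 1d 5c 5c 5c fe a3) = ed0e
m3: inner = H(1c d9 77 36 36 36 42 c0 c8) = d3 05; tag = H(76 b3 1d 5c 5c 5c d3 05) = c270

1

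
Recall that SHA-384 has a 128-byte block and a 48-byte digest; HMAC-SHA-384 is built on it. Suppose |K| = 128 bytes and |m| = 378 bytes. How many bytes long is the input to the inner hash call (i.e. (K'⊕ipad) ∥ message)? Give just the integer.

506

Key is 128 ≤ 128 bytes, zero-padded: |K'| = 128.
Inner input = (K'⊕ipad) ∥ m → 128 + 378 = 506 bytes.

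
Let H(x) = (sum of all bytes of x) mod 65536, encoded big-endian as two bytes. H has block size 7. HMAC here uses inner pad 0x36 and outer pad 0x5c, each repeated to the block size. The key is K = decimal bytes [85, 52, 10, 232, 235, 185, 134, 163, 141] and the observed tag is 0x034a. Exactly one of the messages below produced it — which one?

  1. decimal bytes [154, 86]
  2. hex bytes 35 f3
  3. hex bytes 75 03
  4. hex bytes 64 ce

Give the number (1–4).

Key decimal bytes [85, 52, 10, 232, 235, 185, 134, 163, 141] = 55 34 0a e8 eb b9 86 a3 8d is 9 bytes > B = 7, so hash it first: H(key) = 04 d5, then zero-pad to 7 bytes: K' = 04 d5 00 00 00 00 00.
K' ⊕ ipad = 32 e3 36 36 36 36 36; K' ⊕ opad = 58 89 5c 5c 5c 5c 5c.
m1: inner = H(32 e3 36 36 36 36 36 9a 56) = 03 13; tag = H(58 89 5c 5c 5c 5c 5c 03 13) = 02c3
m2: inner = H(32 e3 36 36 36 36 36 35 f3) = 03 4b; tag = H(58 89 5c 5c 5c 5c 5c 03 4b) = 02fb
m3: inner = H(32 e3 36 36 36 36 36 75 03) = 02 9b; tag = H(58 89 5c 5c 5c 5c 5c 02 9b) = 034a ← matches
m4: inner = H(32 e3 36 36 36 36 36 64 ce) = 03 55; tag = H(58 89 5c 5c 5c 5c 5c 03 55) = 0305

3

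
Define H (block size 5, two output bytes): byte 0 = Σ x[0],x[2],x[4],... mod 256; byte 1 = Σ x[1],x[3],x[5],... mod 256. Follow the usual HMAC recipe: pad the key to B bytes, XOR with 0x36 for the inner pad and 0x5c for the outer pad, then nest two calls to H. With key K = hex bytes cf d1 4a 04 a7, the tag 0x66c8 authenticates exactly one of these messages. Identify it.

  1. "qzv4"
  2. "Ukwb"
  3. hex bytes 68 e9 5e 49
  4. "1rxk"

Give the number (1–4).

4

Key hex bytes cf d1 4a 04 a7 is exactly B = 5 bytes: K' = cf d1 4a 04 a7.
K' ⊕ ipad = f9 e7 7c 32 91; K' ⊕ opad = 93 8d 16 58 fb.
m1: inner = H(f9 e7 7c 32 91 71 7a 76 34) = b4 00; tag = H(93 8d 16 58 fb b4 00) = a499
m2: inner = H(f9 e7 7c 32 91 55 6b 77 62) = d3 e5; tag = H(93 8d 16 58 fb d3 e5) = 89b8
m3: inner = H(f9 e7 7c 32 91 68 e9 5e 49) = 38 df; tag = H(93 8d 16 58 fb 38 df) = 831d
m4: inner = H(f9 e7 7c 32 91 31 72 78 6b) = e3 c2; tag = H(93 8d 16 58 fb e3 c2) = 66c8 ← matches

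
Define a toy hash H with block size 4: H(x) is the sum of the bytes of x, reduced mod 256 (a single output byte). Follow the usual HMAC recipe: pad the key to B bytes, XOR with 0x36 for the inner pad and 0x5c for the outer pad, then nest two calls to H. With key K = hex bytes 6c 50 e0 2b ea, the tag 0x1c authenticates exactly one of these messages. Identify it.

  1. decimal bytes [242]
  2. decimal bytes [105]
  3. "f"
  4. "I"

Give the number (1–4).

1

Key hex bytes 6c 50 e0 2b ea is 5 bytes > B = 4, so hash it first: H(key) = b1, then zero-pad to 4 bytes: K' = b1 00 00 00.
K' ⊕ ipad = 87 36 36 36; K' ⊕ opad = ed 5c 5c 5c.
m1: inner = H(87 36 36 36 f2) = 1b; tag = H(ed 5c 5c 5c 1b) = 1c ← matches
m2: inner = H(87 36 36 36 69) = 92; tag = H(ed 5c 5c 5c 92) = 93
m3: inner = H(87 36 36 36 66) = 8f; tag = H(ed 5c 5c 5c 8f) = 90
m4: inner = H(87 36 36 36 49) = 72; tag = H(ed 5c 5c 5c 72) = 73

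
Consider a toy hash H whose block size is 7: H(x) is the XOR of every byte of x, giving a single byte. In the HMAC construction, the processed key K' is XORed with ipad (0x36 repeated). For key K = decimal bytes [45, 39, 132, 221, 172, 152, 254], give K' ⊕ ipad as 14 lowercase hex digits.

1b11b2eb9aaec8

Key decimal bytes [45, 39, 132, 221, 172, 152, 254] = 2d 27 84 dd ac 98 fe is exactly B = 7 bytes: K' = 2d 27 84 dd ac 98 fe.
XOR each byte with 0x36: 2d⊕36=1b, 27⊕36=11, 84⊕36=b2, dd⊕36=eb, ac⊕36=9a, 98⊕36=ae, fe⊕36=c8.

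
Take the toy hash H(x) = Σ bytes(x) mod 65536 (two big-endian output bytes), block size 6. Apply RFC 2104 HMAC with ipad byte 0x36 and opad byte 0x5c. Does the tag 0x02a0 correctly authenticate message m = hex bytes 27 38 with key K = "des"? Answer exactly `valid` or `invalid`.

Key "des" = 64 65 73 is 3 bytes ≤ B = 6; zero-pad to 6 bytes: K' = 64 65 73 00 00 00.
K' ⊕ ipad = 52 53 45 36 36 36; K' ⊕ opad = 38 39 2f 5c 5c 5c.
Inner hash: sum = 82+83+69+54+54+54+39+56 = 491 → 01 eb.
Outer hash (recomputed tag): sum = 56+57+47+92+92+92+1+235 = 672 → 02 a0.
Recomputed tag = 02a0; claimed = 02a0 → match.

valid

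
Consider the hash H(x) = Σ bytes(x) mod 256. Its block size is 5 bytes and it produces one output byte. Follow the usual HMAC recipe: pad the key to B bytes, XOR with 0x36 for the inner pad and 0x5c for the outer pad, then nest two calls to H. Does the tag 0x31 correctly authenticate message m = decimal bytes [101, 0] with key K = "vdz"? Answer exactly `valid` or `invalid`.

invalid

Key "vdz" = 76 64 7a is 3 bytes ≤ B = 5; zero-pad to 5 bytes: K' = 76 64 7a 00 00.
K' ⊕ ipad = 40 52 4c 36 36; K' ⊕ opad = 2a 38 26 5c 5c.
Inner hash: sum = 64+82+76+54+54+101+0 = 431; mod 256 = 175 → af.
Outer hash (recomputed tag): sum = 42+56+38+92+92+175 = 495; mod 256 = 239 → ef.
Recomputed tag = ef; claimed = 31 → mismatch.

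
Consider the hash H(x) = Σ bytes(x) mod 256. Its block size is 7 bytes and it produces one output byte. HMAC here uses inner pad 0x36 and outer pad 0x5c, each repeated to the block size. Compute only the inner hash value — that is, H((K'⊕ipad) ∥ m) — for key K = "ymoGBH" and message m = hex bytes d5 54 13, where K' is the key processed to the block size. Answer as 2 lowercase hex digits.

d8

Key "ymoGBH" = 79 6d 6f 47 42 48 is 6 bytes ≤ B = 7; zero-pad to 7 bytes: K' = 79 6d 6f 47 42 48 00.
K' ⊕ ipad = 4f 5b 59 71 74 7e 36.
Inner input = 4f 5b 59 71 74 7e 36 ∥ d5 54 13.
Inner hash: sum = 79+91+89+113+116+126+54+213+84+19 = 984; mod 256 = 216 → d8.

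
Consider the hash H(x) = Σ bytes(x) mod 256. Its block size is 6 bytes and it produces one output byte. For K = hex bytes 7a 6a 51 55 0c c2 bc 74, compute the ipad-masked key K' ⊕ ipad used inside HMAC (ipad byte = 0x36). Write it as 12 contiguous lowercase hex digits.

be3636363636

Key hex bytes 7a 6a 51 55 0c c2 bc 74 is 8 bytes > B = 6, so hash it first: H(key) = 88, then zero-pad to 6 bytes: K' = 88 00 00 00 00 00.
XOR each byte with 0x36: 88⊕36=be, 00⊕36=36, 00⊕36=36, 00⊕36=36, 00⊕36=36, 00⊕36=36.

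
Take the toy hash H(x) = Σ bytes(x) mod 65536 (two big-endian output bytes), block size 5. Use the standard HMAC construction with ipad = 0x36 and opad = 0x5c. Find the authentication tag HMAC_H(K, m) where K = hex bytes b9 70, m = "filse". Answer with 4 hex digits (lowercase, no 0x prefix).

02b2

Key hex bytes b9 70 is 2 bytes ≤ B = 5; zero-pad to 5 bytes: K' = b9 70 00 00 00.
K' ⊕ ipad = 8f 46 36 36 36.  K' ⊕ opad = e5 2c 5c 5c 5c.
Inner input = (K'⊕ipad) ∥ m = 8f 46 36 36 36 ∥ 66 69 6c 73 65.
Inner hash: sum = 143+70+54+54+54+102+105+108+115+101 = 906 → 03 8a.
Outer input = (K'⊕opad) ∥ inner = e5 2c 5c 5c 5c ∥ 03 8a.
Outer hash (tag): sum = 229+44+92+92+92+3+138 = 690 → 02 b2.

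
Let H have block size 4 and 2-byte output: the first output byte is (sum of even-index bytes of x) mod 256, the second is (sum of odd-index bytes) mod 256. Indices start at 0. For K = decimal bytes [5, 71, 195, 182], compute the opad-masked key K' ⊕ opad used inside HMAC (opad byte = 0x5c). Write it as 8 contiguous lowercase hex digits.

591b9fea

Key decimal bytes [5, 71, 195, 182] = 05 47 c3 b6 is exactly B = 4 bytes: K' = 05 47 c3 b6.
XOR each byte with 0x5c: 05⊕5c=59, 47⊕5c=1b, c3⊕5c=9f, b6⊕5c=ea.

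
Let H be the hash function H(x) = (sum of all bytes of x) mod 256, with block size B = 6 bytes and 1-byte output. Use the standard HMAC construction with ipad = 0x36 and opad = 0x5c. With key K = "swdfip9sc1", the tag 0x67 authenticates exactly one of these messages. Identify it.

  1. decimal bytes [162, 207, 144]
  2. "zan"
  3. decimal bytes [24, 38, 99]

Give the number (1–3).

1

Key "swdfip9sc1" = 73 77 64 66 69 70 39 73 63 31 is 10 bytes > B = 6, so hash it first: H(key) = cd, then zero-pad to 6 bytes: K' = cd 00 00 00 00 00.
K' ⊕ ipad = fb 36 36 36 36 36; K' ⊕ opad = 91 5c 5c 5c 5c 5c.
m1: inner = H(fb 36 36 36 36 36 a2 cf 90) = 0a; tag = H(91 5c 5c 5c 5c 5c 0a) = 67 ← matches
m2: inner = H(fb 36 36 36 36 36 7a 61 6e) = 52; tag = H(91 5c 5c 5c 5c 5c 52) = af
m3: inner = H(fb 36 36 36 36 36 18 26 63) = aa; tag = H(91 5c 5c 5c 5c 5c aa) = 07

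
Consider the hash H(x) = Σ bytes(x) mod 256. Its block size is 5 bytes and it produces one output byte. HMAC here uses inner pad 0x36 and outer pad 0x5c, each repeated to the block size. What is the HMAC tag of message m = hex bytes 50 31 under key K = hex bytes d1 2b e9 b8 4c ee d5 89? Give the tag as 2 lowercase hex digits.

Key hex bytes d1 2b e9 b8 4c ee d5 89 is 8 bytes > B = 5, so hash it first: H(key) = 35, then zero-pad to 5 bytes: K' = 35 00 00 00 00.
K' ⊕ ipad = 03 36 36 36 36.  K' ⊕ opad = 69 5c 5c 5c 5c.
Inner input = (K'⊕ipad) ∥ m = 03 36 36 36 36 ∥ 50 31.
Inner hash: sum = 3+54+54+54+54+80+49 = 348; mod 256 = 92 → 5c.
Outer input = (K'⊕opad) ∥ inner = 69 5c 5c 5c 5c ∥ 5c.
Outer hash (tag): sum = 105+92+92+92+92+92 = 565; mod 256 = 53 → 35.

35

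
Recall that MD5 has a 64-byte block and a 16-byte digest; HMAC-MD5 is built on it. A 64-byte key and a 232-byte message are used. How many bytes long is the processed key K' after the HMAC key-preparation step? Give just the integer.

64

Key is 64 ≤ 64 bytes, zero-padded: |K'| = 64.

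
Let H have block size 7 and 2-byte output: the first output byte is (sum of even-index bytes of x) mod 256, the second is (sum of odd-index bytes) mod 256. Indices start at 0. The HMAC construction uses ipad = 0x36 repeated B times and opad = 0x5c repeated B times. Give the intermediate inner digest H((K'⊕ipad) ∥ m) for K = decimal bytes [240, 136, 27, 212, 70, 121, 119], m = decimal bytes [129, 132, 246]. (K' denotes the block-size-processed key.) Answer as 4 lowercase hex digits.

Key decimal bytes [240, 136, 27, 212, 70, 121, 119] = f0 88 1b d4 46 79 77 is exactly B = 7 bytes: K' = f0 88 1b d4 46 79 77.
K' ⊕ ipad = c6 be 2d e2 70 4f 41.
Inner input = c6 be 2d e2 70 4f 41 ∥ 81 84 f6.
Inner hash: even-index sum = 552 mod 256 = 40; odd-index sum = 870 mod 256 = 102 → 28 66.

2866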